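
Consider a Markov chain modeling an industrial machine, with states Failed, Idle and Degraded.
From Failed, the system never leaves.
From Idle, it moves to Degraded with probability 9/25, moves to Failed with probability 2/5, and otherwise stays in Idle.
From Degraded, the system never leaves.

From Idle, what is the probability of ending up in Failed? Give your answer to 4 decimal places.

0.5263

Let h(s) be the probability of absorption at Failed starting from transient state s. Then h(Failed) = 1 and h(Degraded) = 0. By first-step analysis:
h(Idle) = 0.4·1 + 0.24·h(Idle) + 0.36·0
Solving: h(Idle) = 0.5263.
Starting from Idle, the probability is 0.5263.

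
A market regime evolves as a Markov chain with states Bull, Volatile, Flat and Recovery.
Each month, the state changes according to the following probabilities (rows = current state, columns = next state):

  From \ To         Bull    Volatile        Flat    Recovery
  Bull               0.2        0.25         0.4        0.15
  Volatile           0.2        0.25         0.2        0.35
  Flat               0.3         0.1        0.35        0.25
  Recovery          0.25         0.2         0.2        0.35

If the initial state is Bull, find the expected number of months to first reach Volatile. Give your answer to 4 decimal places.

Let t(s) be the expected number of months to first reach Volatile from state s, with t(Volatile) = 0. Conditioning on the first month:
t(Bull) = 1 + 0.2·t(Bull) + 0.4·t(Flat) + 0.15·t(Recovery)
t(Flat) = 1 + 0.3·t(Bull) + 0.35·t(Flat) + 0.25·t(Recovery)
t(Recovery) = 1 + 0.25·t(Bull) + 0.2·t(Flat) + 0.35·t(Recovery)
Solving: t(Bull) = 5.3210, t(Flat) = 6.0944, t(Recovery) = 5.4602.
Expected months from Bull to Volatile: 5.3210.

5.3210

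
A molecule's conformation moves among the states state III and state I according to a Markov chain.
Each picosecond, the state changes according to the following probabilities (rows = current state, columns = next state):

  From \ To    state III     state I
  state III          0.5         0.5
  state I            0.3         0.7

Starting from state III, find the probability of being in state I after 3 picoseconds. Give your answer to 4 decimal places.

0.6200

Propagate the distribution vector 3 picoseconds from state III.
After 0 picoseconds: (1.0000, 0.0000)
After 1 picosecond: (0.5000, 0.5000)
After 2 picoseconds: (0.4000, 0.6000)
After 3 picoseconds: (0.3800, 0.6200)
P(in state I after 3 picoseconds) = 0.6200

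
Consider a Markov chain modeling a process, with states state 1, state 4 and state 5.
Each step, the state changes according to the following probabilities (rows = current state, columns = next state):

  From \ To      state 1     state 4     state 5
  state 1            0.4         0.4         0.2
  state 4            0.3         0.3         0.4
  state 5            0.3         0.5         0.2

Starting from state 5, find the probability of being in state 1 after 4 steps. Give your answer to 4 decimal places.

Propagate the distribution vector 4 steps from state 5.
After 0 steps: (0.0000, 0.0000, 1.0000)
After 1 step: (0.3000, 0.5000, 0.2000)
After 2 steps: (0.3300, 0.3700, 0.3000)
After 3 steps: (0.3330, 0.3930, 0.2740)
After 4 steps: (0.3333, 0.3881, 0.2786)
P(in state 1 after 4 steps) = 0.3333

0.3333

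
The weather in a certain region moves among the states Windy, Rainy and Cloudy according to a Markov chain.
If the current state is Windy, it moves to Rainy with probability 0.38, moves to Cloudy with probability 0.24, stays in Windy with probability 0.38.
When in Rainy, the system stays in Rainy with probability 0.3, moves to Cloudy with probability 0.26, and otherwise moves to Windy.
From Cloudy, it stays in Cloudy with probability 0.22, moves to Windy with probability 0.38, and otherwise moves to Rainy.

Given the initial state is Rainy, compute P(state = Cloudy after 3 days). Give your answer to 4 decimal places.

Propagate the distribution vector 3 days from Rainy.
After 0 days: (0.0000, 1.0000, 0.0000)
After 1 day: (0.4400, 0.3000, 0.2600)
After 2 days: (0.3980, 0.3612, 0.2408)
After 3 days: (0.4017, 0.3559, 0.2424)
P(in Cloudy after 3 days) = 0.2424

0.2424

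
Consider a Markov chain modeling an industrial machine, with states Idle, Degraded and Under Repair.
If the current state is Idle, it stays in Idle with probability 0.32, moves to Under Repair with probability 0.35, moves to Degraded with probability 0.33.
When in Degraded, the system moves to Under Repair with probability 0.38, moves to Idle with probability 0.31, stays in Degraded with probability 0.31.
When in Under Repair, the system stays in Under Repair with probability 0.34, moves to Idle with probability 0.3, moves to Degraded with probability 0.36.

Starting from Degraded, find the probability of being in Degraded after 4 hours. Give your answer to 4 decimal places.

0.3340

Propagate the distribution vector 4 hours from Degraded.
After 0 hours: (0.0000, 1.0000, 0.0000)
After 1 hour: (0.3100, 0.3100, 0.3800)
After 2 hours: (0.3093, 0.3352, 0.3555)
After 3 hours: (0.3095, 0.3340, 0.3565)
After 4 hours: (0.3095, 0.3340, 0.3565)
P(in Degraded after 4 hours) = 0.3340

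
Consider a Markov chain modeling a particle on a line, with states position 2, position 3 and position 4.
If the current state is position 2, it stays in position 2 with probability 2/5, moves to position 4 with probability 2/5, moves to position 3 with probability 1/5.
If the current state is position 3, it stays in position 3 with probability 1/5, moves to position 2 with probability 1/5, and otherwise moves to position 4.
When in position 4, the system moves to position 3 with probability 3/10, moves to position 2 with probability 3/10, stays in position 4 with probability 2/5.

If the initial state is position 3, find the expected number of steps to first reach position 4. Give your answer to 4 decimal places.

Let t(s) be the expected number of steps to first reach position 4 from state s, with t(position 4) = 0. Conditioning on the first step:
t(position 2) = 1 + 0.4·t(position 2) + 0.2·t(position 3)
t(position 3) = 1 + 0.2·t(position 2) + 0.2·t(position 3)
Solving: t(position 2) = 2.2727, t(position 3) = 1.8182.
Expected steps from position 3 to position 4: 1.8182.

1.8182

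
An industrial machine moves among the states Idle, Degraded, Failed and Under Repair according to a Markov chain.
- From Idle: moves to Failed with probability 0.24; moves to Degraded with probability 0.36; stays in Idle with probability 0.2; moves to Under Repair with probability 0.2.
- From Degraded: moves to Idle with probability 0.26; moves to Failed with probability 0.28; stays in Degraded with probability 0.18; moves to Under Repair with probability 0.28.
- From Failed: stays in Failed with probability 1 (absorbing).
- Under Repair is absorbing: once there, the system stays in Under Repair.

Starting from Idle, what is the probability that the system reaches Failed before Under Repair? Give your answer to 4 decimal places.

0.5292

Let h(s) be the probability of absorption at Failed starting from transient state s. Then h(Failed) = 1 and h(Under Repair) = 0. By first-step analysis:
h(Idle) = 0.2·h(Idle) + 0.36·h(Degraded) + 0.24·1 + 0.2·0
h(Degraded) = 0.26·h(Idle) + 0.18·h(Degraded) + 0.28·1 + 0.28·0
Solving: h(Idle) = 0.5292, h(Degraded) = 0.5092.
Starting from Idle, the probability is 0.5292.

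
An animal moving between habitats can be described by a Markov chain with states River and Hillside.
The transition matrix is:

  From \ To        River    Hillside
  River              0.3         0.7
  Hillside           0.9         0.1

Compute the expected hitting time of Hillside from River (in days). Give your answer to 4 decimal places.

1.4286

Let t(s) be the expected number of days to first reach Hillside from state s, with t(Hillside) = 0. Conditioning on the first day:
t(River) = 1 + 0.3·t(River)
Solving: t(River) = 1.4286.
Expected days from River to Hillside: 1.4286.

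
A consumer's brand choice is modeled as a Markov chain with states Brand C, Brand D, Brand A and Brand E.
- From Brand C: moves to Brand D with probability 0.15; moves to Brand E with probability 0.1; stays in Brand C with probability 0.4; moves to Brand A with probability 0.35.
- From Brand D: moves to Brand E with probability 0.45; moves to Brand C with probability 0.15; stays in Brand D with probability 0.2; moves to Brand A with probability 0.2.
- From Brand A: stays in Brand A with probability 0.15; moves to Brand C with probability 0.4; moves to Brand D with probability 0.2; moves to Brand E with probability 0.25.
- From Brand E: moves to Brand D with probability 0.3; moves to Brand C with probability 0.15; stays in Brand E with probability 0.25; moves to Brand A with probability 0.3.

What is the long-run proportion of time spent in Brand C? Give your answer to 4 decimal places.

Let the stationary distribution be π with π = πP and π_1 + π_2 + π_3 + π_4 = 1.
π_1 = 0.4·π_1 + 0.15·π_2 + 0.4·π_3 + 0.15·π_4
π_2 = 0.15·π_1 + 0.2·π_2 + 0.2·π_3 + 0.3·π_4
π_3 = 0.35·π_1 + 0.2·π_2 + 0.15·π_3 + 0.3·π_4
Solving with the normalization constraint gives π = (0.2850, 0.2107, 0.2549, 0.2494).
So the stationary probability of Brand C is 0.2850.

0.2850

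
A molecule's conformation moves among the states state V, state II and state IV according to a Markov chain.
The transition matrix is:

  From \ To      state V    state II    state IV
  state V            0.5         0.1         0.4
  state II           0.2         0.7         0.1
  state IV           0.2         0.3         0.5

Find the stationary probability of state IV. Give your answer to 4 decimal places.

0.3095

Let the stationary distribution be π with π = πP and π_1 + π_2 + π_3 = 1.
π_1 = 0.5·π_1 + 0.2·π_2 + 0.2·π_3
π_2 = 0.1·π_1 + 0.7·π_2 + 0.3·π_3
Solving with the normalization constraint gives π = (0.2857, 0.4048, 0.3095).
So the stationary probability of state IV is 0.3095.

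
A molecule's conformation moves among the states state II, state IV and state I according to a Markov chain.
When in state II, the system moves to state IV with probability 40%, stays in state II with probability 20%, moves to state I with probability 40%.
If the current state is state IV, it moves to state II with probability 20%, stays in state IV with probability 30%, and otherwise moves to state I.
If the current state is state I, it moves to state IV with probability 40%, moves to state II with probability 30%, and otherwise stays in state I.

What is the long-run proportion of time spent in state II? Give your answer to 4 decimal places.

0.2397

Let the stationary distribution be π with π = πP and π_1 + π_2 + π_3 = 1.
π_1 = 0.2·π_1 + 0.2·π_2 + 0.3·π_3
π_2 = 0.4·π_1 + 0.3·π_2 + 0.4·π_3
Solving with the normalization constraint gives π = (0.2397, 0.3636, 0.3967).
So the stationary probability of state II is 0.2397.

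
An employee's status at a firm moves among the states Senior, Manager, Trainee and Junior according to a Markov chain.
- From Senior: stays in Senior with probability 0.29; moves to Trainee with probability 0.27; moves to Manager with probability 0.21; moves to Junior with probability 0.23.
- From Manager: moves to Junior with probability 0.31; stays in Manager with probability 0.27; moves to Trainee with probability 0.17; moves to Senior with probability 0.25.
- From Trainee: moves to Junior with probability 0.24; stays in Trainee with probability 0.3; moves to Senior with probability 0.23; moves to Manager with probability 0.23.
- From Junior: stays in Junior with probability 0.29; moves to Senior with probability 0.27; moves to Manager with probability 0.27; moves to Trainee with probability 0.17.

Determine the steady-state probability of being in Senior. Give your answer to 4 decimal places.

0.2613

Let the stationary distribution be π with π = πP and π_1 + π_2 + π_3 + π_4 = 1.
π_1 = 0.29·π_1 + 0.25·π_2 + 0.23·π_3 + 0.27·π_4
π_2 = 0.21·π_1 + 0.27·π_2 + 0.23·π_3 + 0.27·π_4
π_3 = 0.27·π_1 + 0.17·π_2 + 0.3·π_3 + 0.17·π_4
Solving with the normalization constraint gives π = (0.2613, 0.2453, 0.2254, 0.2680).
So the stationary probability of Senior is 0.2613.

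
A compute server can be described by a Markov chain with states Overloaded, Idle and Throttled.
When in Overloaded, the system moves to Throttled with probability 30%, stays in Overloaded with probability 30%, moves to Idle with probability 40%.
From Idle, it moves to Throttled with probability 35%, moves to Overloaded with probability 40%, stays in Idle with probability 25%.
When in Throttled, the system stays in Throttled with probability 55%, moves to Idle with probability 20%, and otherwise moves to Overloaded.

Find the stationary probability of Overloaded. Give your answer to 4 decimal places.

Let the stationary distribution be π with π = πP and π_1 + π_2 + π_3 = 1.
π_1 = 0.3·π_1 + 0.4·π_2 + 0.25·π_3
π_2 = 0.4·π_1 + 0.25·π_2 + 0.2·π_3
Solving with the normalization constraint gives π = (0.3066, 0.2751, 0.4183).
So the stationary probability of Overloaded is 0.3066.

0.3066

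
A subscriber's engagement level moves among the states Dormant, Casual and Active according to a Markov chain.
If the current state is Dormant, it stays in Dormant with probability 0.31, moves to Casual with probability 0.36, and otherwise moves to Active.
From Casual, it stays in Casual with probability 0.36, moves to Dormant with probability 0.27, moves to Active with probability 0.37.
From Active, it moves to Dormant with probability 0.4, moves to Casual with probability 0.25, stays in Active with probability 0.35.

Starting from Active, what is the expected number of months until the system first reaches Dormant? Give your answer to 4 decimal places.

2.7512

Let t(s) be the expected number of months to first reach Dormant from state s, with t(Dormant) = 0. Conditioning on the first month:
t(Casual) = 1 + 0.36·t(Casual) + 0.37·t(Active)
t(Active) = 1 + 0.25·t(Casual) + 0.35·t(Active)
Solving: t(Casual) = 3.1530, t(Active) = 2.7512.
Expected months from Active to Dormant: 2.7512.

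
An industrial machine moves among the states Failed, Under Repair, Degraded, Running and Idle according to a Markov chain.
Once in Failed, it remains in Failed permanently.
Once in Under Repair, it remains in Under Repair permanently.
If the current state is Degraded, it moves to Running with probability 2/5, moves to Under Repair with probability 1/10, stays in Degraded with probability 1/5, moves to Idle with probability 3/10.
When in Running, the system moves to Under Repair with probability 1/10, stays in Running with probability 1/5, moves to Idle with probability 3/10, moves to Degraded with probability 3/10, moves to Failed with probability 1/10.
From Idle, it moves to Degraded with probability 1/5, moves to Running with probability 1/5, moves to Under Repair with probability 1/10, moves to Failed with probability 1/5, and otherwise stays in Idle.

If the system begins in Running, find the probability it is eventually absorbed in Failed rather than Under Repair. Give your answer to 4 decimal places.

Let h(s) be the probability of absorption at Failed starting from transient state s. Then h(Failed) = 1 and h(Under Repair) = 0. By first-step analysis:
h(Degraded) = 0.1·0 + 0.2·h(Degraded) + 0.4·h(Running) + 0.3·h(Idle)
h(Running) = 0.1·1 + 0.1·0 + 0.3·h(Degraded) + 0.2·h(Running) + 0.3·h(Idle)
h(Idle) = 0.2·1 + 0.1·0 + 0.2·h(Degraded) + 0.2·h(Running) + 0.3·h(Idle)
Solving: h(Degraded) = 0.4690, h(Running) = 0.5133, h(Idle) = 0.5664.
Starting from Running, the probability is 0.5133.

0.5133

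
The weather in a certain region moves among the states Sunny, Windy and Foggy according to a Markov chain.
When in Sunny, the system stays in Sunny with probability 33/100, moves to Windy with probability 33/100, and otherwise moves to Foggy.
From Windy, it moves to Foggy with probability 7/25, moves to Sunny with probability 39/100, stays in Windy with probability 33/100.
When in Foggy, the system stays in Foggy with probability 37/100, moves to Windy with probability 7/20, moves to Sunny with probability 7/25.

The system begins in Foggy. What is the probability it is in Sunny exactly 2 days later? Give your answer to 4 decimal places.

0.3325

Sum over the intermediate state after 1 day:
P = P(Foggy→Sunny)·P(Sunny→Sunny) + P(Foggy→Windy)·P(Windy→Sunny) + P(Foggy→Foggy)·P(Foggy→Sunny)
  = 0.28×0.33 + 0.35×0.39 + 0.37×0.28
  = 0.0924 + 0.1365 + 0.1036 = 0.3325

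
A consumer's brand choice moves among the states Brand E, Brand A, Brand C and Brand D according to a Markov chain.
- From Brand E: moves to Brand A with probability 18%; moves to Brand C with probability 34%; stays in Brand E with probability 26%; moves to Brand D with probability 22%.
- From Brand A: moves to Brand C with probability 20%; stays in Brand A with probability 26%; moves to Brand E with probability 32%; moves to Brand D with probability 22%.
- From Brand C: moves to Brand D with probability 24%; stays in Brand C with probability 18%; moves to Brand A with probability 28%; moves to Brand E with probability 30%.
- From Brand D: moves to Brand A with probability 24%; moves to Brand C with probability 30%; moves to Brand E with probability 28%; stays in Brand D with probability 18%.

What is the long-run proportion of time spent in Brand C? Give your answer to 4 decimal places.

Let the stationary distribution be π with π = πP and π_1 + π_2 + π_3 + π_4 = 1.
π_1 = 0.26·π_1 + 0.32·π_2 + 0.3·π_3 + 0.28·π_4
π_2 = 0.18·π_1 + 0.26·π_2 + 0.28·π_3 + 0.24·π_4
π_3 = 0.34·π_1 + 0.2·π_2 + 0.18·π_3 + 0.3·π_4
Solving with the normalization constraint gives π = (0.2889, 0.2377, 0.2570, 0.2165).
So the stationary probability of Brand C is 0.2570.

0.2570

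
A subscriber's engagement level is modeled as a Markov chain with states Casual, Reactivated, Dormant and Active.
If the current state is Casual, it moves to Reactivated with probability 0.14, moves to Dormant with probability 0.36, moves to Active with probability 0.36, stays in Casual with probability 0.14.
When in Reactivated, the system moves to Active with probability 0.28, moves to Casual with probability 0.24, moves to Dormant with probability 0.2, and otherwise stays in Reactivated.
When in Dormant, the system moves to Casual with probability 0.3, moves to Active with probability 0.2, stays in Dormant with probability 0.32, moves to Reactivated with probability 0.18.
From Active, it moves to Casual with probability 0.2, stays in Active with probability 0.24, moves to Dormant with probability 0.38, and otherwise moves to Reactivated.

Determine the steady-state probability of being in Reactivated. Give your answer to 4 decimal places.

0.1899

Let the stationary distribution be π with π = πP and π_1 + π_2 + π_3 + π_4 = 1.
π_1 = 0.14·π_1 + 0.24·π_2 + 0.3·π_3 + 0.2·π_4
π_2 = 0.14·π_1 + 0.28·π_2 + 0.18·π_3 + 0.18·π_4
π_3 = 0.36·π_1 + 0.2·π_2 + 0.32·π_3 + 0.38·π_4
Solving with the normalization constraint gives π = (0.2262, 0.1899, 0.3220, 0.2619).
So the stationary probability of Reactivated is 0.1899.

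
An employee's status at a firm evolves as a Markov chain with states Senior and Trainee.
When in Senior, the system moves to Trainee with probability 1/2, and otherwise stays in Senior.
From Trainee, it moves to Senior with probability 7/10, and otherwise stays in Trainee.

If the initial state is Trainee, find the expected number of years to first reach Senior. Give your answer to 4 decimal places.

1.4286

Let t(s) be the expected number of years to first reach Senior from state s, with t(Senior) = 0. Conditioning on the first year:
t(Trainee) = 1 + 0.3·t(Trainee)
Solving: t(Trainee) = 1.4286.
Expected years from Trainee to Senior: 1.4286.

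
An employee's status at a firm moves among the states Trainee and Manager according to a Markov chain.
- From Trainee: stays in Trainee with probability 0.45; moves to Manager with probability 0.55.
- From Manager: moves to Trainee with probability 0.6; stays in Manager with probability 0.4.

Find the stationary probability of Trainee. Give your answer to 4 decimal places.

0.5217

Let the stationary distribution be π with π = πP and π_1 + π_2 = 1.
π_1 = 0.45·π_1 + 0.6·π_2
Solving with the normalization constraint gives π = (0.5217, 0.4783).
So the stationary probability of Trainee is 0.5217.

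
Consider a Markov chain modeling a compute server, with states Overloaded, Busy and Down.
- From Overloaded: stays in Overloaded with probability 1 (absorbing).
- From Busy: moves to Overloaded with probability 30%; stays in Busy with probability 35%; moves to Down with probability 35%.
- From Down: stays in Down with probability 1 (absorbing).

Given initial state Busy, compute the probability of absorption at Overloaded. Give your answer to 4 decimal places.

0.4615

Let h(s) be the probability of absorption at Overloaded starting from transient state s. Then h(Overloaded) = 1 and h(Down) = 0. By first-step analysis:
h(Busy) = 0.3·1 + 0.35·h(Busy) + 0.35·0
Solving: h(Busy) = 0.4615.
Starting from Busy, the probability is 0.4615.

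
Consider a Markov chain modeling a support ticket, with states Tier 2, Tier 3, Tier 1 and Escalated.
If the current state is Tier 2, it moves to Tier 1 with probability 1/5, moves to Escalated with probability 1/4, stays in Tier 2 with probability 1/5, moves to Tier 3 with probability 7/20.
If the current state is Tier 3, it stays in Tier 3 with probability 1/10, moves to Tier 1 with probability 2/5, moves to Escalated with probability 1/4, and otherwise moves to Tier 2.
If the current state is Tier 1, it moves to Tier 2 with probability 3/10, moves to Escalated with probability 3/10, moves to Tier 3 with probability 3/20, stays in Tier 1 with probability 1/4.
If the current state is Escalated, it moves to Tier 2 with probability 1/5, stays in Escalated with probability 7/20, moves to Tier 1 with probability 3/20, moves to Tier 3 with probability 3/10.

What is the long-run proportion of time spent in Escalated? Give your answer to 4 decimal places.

0.2913

Let the stationary distribution be π with π = πP and π_1 + π_2 + π_3 + π_4 = 1.
π_1 = 0.2·π_1 + 0.25·π_2 + 0.3·π_3 + 0.2·π_4
π_2 = 0.35·π_1 + 0.1·π_2 + 0.15·π_3 + 0.3·π_4
π_3 = 0.2·π_1 + 0.4·π_2 + 0.25·π_3 + 0.15·π_4
Solving with the normalization constraint gives π = (0.2358, 0.2294, 0.2435, 0.2913).
So the stationary probability of Escalated is 0.2913.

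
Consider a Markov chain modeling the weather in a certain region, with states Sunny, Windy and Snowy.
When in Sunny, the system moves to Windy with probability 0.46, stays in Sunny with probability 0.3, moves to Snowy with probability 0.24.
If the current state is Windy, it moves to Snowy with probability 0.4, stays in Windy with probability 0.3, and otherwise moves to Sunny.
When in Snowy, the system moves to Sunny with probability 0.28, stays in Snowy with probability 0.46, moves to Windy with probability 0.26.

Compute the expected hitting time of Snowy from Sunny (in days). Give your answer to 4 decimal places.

3.2955

Let t(s) be the expected number of days to first reach Snowy from state s, with t(Snowy) = 0. Conditioning on the first day:
t(Sunny) = 1 + 0.3·t(Sunny) + 0.46·t(Windy)
t(Windy) = 1 + 0.3·t(Sunny) + 0.3·t(Windy)
Solving: t(Sunny) = 3.2955, t(Windy) = 2.8409.
Expected days from Sunny to Snowy: 3.2955.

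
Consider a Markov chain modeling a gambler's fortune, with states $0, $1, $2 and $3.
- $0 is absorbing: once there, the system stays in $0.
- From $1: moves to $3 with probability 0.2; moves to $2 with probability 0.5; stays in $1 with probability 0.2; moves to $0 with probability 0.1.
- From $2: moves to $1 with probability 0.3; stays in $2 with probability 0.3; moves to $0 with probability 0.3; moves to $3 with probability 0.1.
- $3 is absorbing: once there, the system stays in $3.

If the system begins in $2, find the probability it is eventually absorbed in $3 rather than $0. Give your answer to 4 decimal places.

0.3415

Let h(s) be the probability of absorption at $3 starting from transient state s. Then h($3) = 1 and h($0) = 0. By first-step analysis:
h($1) = 0.1·0 + 0.2·h($1) + 0.5·h($2) + 0.2·1
h($2) = 0.3·0 + 0.3·h($1) + 0.3·h($2) + 0.1·1
Solving: h($1) = 0.4634, h($2) = 0.3415.
Starting from $2, the probability is 0.3415.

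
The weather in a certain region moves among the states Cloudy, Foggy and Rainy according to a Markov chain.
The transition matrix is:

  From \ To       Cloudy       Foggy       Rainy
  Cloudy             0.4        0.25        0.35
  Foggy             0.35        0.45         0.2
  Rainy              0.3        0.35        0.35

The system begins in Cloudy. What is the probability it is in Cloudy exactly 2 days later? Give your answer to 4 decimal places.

0.3525

Sum over the intermediate state after 1 day:
P = P(Cloudy→Cloudy)·P(Cloudy→Cloudy) + P(Cloudy→Foggy)·P(Foggy→Cloudy) + P(Cloudy→Rainy)·P(Rainy→Cloudy)
  = 0.4×0.4 + 0.25×0.35 + 0.35×0.3
  = 0.1600 + 0.0875 + 0.1050 = 0.3525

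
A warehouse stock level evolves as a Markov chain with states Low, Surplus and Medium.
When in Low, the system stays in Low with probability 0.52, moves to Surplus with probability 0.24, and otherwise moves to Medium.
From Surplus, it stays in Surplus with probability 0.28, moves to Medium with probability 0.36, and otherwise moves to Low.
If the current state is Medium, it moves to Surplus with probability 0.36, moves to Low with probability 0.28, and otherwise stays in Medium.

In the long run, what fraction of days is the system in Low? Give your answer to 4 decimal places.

0.3988

Let the stationary distribution be π with π = πP and π_1 + π_2 + π_3 = 1.
π_1 = 0.52·π_1 + 0.36·π_2 + 0.28·π_3
π_2 = 0.24·π_1 + 0.28·π_2 + 0.36·π_3
Solving with the normalization constraint gives π = (0.3988, 0.2890, 0.3121).
So the stationary probability of Low is 0.3988.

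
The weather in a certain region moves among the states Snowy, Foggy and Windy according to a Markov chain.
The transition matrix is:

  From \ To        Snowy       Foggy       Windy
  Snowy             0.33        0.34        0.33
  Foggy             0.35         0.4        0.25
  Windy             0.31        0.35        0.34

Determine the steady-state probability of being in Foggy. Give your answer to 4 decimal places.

0.3649

Let the stationary distribution be π with π = πP and π_1 + π_2 + π_3 = 1.
π_1 = 0.33·π_1 + 0.35·π_2 + 0.31·π_3
π_2 = 0.34·π_1 + 0.4·π_2 + 0.35·π_3
Solving with the normalization constraint gives π = (0.3312, 0.3649, 0.3038).
So the stationary probability of Foggy is 0.3649.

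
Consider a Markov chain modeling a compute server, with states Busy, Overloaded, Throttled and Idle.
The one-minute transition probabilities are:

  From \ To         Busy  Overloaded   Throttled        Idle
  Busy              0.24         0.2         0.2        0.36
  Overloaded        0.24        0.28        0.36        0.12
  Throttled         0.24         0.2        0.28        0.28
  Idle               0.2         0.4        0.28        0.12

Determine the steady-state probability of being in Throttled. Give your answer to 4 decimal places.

0.2827

Let the stationary distribution be π with π = πP and π_1 + π_2 + π_3 + π_4 = 1.
π_1 = 0.24·π_1 + 0.24·π_2 + 0.24·π_3 + 0.2·π_4
π_2 = 0.2·π_1 + 0.28·π_2 + 0.2·π_3 + 0.4·π_4
π_3 = 0.2·π_1 + 0.36·π_2 + 0.28·π_3 + 0.28·π_4
Solving with the normalization constraint gives π = (0.2312, 0.2654, 0.2827, 0.2207).
So the stationary probability of Throttled is 0.2827.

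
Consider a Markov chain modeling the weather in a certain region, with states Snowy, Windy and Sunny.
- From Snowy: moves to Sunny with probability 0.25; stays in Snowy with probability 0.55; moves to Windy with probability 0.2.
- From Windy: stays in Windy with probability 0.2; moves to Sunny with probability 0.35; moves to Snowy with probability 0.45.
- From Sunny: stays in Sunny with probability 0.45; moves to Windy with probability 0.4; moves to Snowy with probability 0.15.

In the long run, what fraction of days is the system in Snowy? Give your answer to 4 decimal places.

Let the stationary distribution be π with π = πP and π_1 + π_2 + π_3 = 1.
π_1 = 0.55·π_1 + 0.45·π_2 + 0.15·π_3
π_2 = 0.2·π_1 + 0.2·π_2 + 0.4·π_3
Solving with the normalization constraint gives π = (0.3846, 0.2692, 0.3462).
So the stationary probability of Snowy is 0.3846.

0.3846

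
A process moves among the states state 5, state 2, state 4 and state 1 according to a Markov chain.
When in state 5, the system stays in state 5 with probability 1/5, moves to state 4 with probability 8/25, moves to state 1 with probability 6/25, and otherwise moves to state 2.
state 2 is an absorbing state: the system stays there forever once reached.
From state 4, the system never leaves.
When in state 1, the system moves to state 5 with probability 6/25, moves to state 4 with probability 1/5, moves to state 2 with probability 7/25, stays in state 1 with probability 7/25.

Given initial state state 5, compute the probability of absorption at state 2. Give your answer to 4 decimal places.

0.4630

Let h(s) be the probability of absorption at state 2 starting from transient state s. Then h(state 2) = 1 and h(state 4) = 0. By first-step analysis:
h(state 5) = 0.2·h(state 5) + 0.24·1 + 0.32·0 + 0.24·h(state 1)
h(state 1) = 0.24·h(state 5) + 0.28·1 + 0.2·0 + 0.28·h(state 1)
Solving: h(state 5) = 0.4630, h(state 1) = 0.5432.
Starting from state 5, the probability is 0.4630.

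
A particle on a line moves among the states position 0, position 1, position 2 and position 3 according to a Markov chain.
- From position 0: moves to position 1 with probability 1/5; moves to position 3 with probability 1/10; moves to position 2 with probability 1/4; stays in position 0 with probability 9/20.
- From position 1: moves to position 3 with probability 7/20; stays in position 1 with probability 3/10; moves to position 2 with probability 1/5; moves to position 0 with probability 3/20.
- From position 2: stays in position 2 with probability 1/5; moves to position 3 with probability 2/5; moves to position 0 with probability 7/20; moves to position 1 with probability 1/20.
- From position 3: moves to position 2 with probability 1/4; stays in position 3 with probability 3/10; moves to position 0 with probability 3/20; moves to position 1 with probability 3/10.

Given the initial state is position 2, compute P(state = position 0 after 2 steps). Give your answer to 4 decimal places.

Propagate the distribution vector 2 steps from position 2.
After 0 steps: (0.0000, 0.0000, 1.0000, 0.0000)
After 1 step: (0.3500, 0.0500, 0.2000, 0.4000)
After 2 steps: (0.2950, 0.2150, 0.2375, 0.2525)
P(in position 0 after 2 steps) = 0.2950

0.2950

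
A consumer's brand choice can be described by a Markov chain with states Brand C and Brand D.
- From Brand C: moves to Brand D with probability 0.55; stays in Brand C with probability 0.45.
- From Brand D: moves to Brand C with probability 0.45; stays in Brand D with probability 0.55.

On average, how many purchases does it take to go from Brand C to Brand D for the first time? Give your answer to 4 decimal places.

Let t(s) be the expected number of purchases to first reach Brand D from state s, with t(Brand D) = 0. Conditioning on the first purchase:
t(Brand C) = 1 + 0.45·t(Brand C)
Solving: t(Brand C) = 1.8182.
Expected purchases from Brand C to Brand D: 1.8182.

1.8182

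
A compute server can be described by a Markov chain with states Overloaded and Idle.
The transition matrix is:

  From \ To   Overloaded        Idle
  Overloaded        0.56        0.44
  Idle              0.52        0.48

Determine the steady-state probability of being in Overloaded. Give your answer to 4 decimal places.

Let the stationary distribution be π with π = πP and π_1 + π_2 = 1.
π_1 = 0.56·π_1 + 0.52·π_2
Solving with the normalization constraint gives π = (0.5417, 0.4583).
So the stationary probability of Overloaded is 0.5417.

0.5417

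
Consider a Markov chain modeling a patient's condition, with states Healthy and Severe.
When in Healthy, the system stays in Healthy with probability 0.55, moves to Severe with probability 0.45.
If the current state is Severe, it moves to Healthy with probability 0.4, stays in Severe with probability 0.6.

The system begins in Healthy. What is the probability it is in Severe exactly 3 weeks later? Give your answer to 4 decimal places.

0.5276

Propagate the distribution vector 3 weeks from Healthy.
After 0 weeks: (1.0000, 0.0000)
After 1 week: (0.5500, 0.4500)
After 2 weeks: (0.4825, 0.5175)
After 3 weeks: (0.4724, 0.5276)
P(in Severe after 3 weeks) = 0.5276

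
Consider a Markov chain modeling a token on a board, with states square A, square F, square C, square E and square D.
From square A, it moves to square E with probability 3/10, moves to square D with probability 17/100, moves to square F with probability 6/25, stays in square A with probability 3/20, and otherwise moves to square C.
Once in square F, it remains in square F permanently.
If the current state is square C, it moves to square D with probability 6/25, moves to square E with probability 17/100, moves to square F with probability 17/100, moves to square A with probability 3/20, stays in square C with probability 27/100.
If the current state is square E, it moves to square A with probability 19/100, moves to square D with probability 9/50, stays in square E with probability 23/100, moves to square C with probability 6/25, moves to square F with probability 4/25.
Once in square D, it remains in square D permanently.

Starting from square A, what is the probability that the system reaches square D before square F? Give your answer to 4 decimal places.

Let h(s) be the probability of absorption at square D starting from transient state s. Then h(square D) = 1 and h(square F) = 0. By first-step analysis:
h(square A) = 0.15·h(square A) + 0.24·0 + 0.14·h(square C) + 0.3·h(square E) + 0.17·1
h(square C) = 0.15·h(square A) + 0.17·0 + 0.27·h(square C) + 0.17·h(square E) + 0.24·1
h(square E) = 0.19·h(square A) + 0.16·0 + 0.24·h(square C) + 0.23·h(square E) + 0.18·1
Solving: h(square A) = 0.4743, h(square C) = 0.5477, h(square E) = 0.5215.
Starting from square A, the probability is 0.4743.

0.4743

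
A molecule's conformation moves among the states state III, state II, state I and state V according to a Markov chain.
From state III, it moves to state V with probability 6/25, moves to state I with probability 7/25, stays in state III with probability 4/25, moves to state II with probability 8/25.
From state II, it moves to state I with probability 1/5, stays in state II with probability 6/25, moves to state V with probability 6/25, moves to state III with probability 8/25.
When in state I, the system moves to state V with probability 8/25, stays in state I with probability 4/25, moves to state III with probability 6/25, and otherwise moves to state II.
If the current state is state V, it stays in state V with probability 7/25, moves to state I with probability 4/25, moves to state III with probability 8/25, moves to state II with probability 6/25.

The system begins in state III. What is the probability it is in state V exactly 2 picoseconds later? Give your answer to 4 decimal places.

0.2720

Propagate the distribution vector 2 picoseconds from state III.
After 0 picoseconds: (1.0000, 0.0000, 0.0000, 0.0000)
After 1 picosecond: (0.1600, 0.3200, 0.2800, 0.2400)
After 2 picoseconds: (0.2720, 0.2640, 0.1920, 0.2720)
P(in state V after 2 picoseconds) = 0.2720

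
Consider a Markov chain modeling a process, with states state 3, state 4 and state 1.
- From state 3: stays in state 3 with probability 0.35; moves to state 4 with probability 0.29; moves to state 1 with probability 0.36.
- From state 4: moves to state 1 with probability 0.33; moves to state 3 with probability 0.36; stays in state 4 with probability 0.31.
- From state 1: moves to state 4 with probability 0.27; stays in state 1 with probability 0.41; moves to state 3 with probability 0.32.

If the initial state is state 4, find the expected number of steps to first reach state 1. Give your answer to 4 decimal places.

2.9352

Let t(s) be the expected number of steps to first reach state 1 from state s, with t(state 1) = 0. Conditioning on the first step:
t(state 3) = 1 + 0.35·t(state 3) + 0.29·t(state 4)
t(state 4) = 1 + 0.36·t(state 3) + 0.31·t(state 4)
Solving: t(state 3) = 2.8480, t(state 4) = 2.9352.
Expected steps from state 4 to state 1: 2.9352.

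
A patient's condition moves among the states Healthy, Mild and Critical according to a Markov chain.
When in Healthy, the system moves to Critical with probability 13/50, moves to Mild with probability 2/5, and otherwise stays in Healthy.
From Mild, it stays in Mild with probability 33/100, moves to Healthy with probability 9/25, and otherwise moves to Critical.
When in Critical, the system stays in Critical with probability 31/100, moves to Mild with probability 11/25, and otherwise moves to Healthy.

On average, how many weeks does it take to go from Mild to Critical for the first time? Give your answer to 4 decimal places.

3.4205

Let t(s) be the expected number of weeks to first reach Critical from state s, with t(Critical) = 0. Conditioning on the first week:
t(Healthy) = 1 + 0.34·t(Healthy) + 0.4·t(Mild)
t(Mild) = 1 + 0.36·t(Healthy) + 0.33·t(Mild)
Solving: t(Healthy) = 3.5882, t(Mild) = 3.4205.
Expected weeks from Mild to Critical: 3.4205.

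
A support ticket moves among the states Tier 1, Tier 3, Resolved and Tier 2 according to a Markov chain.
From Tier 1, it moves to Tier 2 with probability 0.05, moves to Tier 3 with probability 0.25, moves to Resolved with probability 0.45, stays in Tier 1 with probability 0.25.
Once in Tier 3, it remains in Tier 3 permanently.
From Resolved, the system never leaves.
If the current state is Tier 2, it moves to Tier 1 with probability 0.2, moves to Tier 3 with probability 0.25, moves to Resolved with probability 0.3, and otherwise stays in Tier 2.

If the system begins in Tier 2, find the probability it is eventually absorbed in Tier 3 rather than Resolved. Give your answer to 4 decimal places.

Let h(s) be the probability of absorption at Tier 3 starting from transient state s. Then h(Tier 3) = 1 and h(Resolved) = 0. By first-step analysis:
h(Tier 1) = 0.25·h(Tier 1) + 0.25·1 + 0.45·0 + 0.05·h(Tier 2)
h(Tier 2) = 0.2·h(Tier 1) + 0.25·1 + 0.3·0 + 0.25·h(Tier 2)
Solving: h(Tier 1) = 0.3620, h(Tier 2) = 0.4299.
Starting from Tier 2, the probability is 0.4299.

0.4299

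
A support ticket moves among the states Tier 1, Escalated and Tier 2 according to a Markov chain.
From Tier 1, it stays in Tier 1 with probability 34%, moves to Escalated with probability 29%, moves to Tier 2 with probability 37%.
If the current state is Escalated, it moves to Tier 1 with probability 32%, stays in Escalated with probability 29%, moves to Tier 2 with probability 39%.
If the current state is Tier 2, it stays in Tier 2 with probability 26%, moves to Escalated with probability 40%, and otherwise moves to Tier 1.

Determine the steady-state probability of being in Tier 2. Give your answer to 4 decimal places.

0.3392

Let the stationary distribution be π with π = πP and π_1 + π_2 + π_3 = 1.
π_1 = 0.34·π_1 + 0.32·π_2 + 0.34·π_3
π_2 = 0.29·π_1 + 0.29·π_2 + 0.4·π_3
Solving with the normalization constraint gives π = (0.3335, 0.3273, 0.3392).
So the stationary probability of Tier 2 is 0.3392.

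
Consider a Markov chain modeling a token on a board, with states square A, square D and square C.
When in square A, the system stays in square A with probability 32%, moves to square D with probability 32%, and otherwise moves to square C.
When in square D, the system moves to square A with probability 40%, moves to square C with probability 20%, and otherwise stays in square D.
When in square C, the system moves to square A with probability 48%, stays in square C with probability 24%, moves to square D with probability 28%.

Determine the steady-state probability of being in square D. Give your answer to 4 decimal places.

0.3359

Let the stationary distribution be π with π = πP and π_1 + π_2 + π_3 = 1.
π_1 = 0.32·π_1 + 0.4·π_2 + 0.48·π_3
π_2 = 0.32·π_1 + 0.4·π_2 + 0.28·π_3
Solving with the normalization constraint gives π = (0.3906, 0.3359, 0.2734).
So the stationary probability of square D is 0.3359.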